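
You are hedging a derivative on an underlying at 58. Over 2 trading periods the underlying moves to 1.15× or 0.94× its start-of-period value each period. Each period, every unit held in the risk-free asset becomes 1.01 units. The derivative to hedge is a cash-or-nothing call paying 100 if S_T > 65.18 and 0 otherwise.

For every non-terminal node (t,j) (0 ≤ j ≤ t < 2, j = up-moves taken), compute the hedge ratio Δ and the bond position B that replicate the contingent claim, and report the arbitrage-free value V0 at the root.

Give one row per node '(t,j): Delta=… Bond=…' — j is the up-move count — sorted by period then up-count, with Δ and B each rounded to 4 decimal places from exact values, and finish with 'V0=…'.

(0,0): Delta=2.7096 Bond=-146.2664
(1,0): Delta=0.0000 Bond=0.0000
(1,1): Delta=7.1393 Bond=-443.1872
V0=10.8922

No-arbitrage ⇒ martingale measure with p* = (R−d)/(u−d) = 0.3333.
Terminal values V(2,·): V(2,0)=0.0000, V(2,1)=0.0000, V(2,2)=100.0000
(1,0): S=54.5200. Δ = (V_up−V_dn)/(S_up−S_dn) = (0.0000−0.0000)/(62.6980−51.2488) = 0.0000. V = [p*·0.0000 + (1−p*)·0.0000]/1.01 = 0.0000. B = V − Δ·S = 0.0000.
(1,1): S=66.7000. Δ = (V_up−V_dn)/(S_up−S_dn) = (100.0000−0.0000)/(76.7050−62.6980) = 7.1393. V = [p*·100.0000 + (1−p*)·0.0000]/1.01 = 33.0033. B = V − Δ·S = -443.1872.
(0,0): S=58.0000. Δ = (V_up−V_dn)/(S_up−S_dn) = (33.0033−0.0000)/(66.7000−54.5200) = 2.7096. V = [p*·33.0033 + (1−p*)·0.0000]/1.01 = 10.8922. B = V − Δ·S = -146.2664.
Each (Δ,B) replicates both successor values, so the strategy is self-financing and V0 is arbitrage-free.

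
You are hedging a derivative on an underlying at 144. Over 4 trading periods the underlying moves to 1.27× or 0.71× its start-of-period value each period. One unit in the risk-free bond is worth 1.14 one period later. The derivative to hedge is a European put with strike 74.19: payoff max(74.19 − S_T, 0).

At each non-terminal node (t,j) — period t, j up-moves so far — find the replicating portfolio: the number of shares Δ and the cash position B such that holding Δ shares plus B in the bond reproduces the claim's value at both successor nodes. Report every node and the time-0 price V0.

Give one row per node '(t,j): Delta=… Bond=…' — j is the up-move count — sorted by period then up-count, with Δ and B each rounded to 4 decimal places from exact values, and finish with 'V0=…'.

No-arbitrage ⇒ martingale measure with p* = (R−d)/(u−d) = 0.7679.
At expiry t=4: V(4,0)=37.5972, V(4,1)=8.7352, V(4,2)=0.0000, V(4,3)=0.0000, V(4,4)=0.0000
  t=3,j=0: stock 51.5392 → up 65.4548 (V=8.7352), down 36.5928 (V=37.5972). Price 13.5398; hedge Δ=-1.0000, bond B=65.0789.
  t=3,j=1: stock 92.1898 → up 117.0811 (V=0.0000), down 65.4548 (V=8.7352). Price 1.7788; hedge Δ=-0.1692, bond B=17.3774.
  t=3,j=2: stock 164.9029 → up 209.4267 (V=0.0000), down 117.0811 (V=0.0000). Price 0.0000; hedge Δ=0.0000, bond B=0.0000.
  t=3,j=3: stock 294.9672 → up 374.6083 (V=0.0000), down 209.4267 (V=0.0000). Price 0.0000; hedge Δ=0.0000, bond B=0.0000.
  t=2,j=0: stock 72.5904 → up 92.1898 (V=1.7788), down 51.5392 (V=13.5398). Price 3.9553; hedge Δ=-0.2893, bond B=24.9570.
  t=2,j=1: stock 129.8448 → up 164.9029 (V=0.0000), down 92.1898 (V=1.7788). Price 0.3622; hedge Δ=-0.0245, bond B=3.5386.
  t=2,j=2: stock 232.2576 → up 294.9672 (V=0.0000), down 164.9029 (V=0.0000). Price 0.0000; hedge Δ=0.0000, bond B=0.0000.
  t=1,j=0: stock 102.2400 → up 129.8448 (V=0.3622), down 72.5904 (V=3.9553). Price 1.0494; hedge Δ=-0.0628, bond B=7.4656.
  t=1,j=1: stock 182.8800 → up 232.2576 (V=0.0000), down 129.8448 (V=0.3622). Price 0.0738; hedge Δ=-0.0035, bond B=0.7206.
  t=0,j=0: stock 144.0000 → up 182.8800 (V=0.0738), down 102.2400 (V=1.0494). Price 0.2634; hedge Δ=-0.0121, bond B=2.0056.
Check: Δ(0,0)·S0 + B(0,0) = 0.2634 = V0.

(0,0): Delta=-0.0121 Bond=2.0056
(1,0): Delta=-0.0628 Bond=7.4656
(1,1): Delta=-0.0035 Bond=0.7206
(2,0): Delta=-0.2893 Bond=24.9570
(2,1): Delta=-0.0245 Bond=3.5386
(2,2): Delta=0.0000 Bond=0.0000
(3,0): Delta=-1.0000 Bond=65.0789
(3,1): Delta=-0.1692 Bond=17.3774
(3,2): Delta=0.0000 Bond=0.0000
(3,3): Delta=0.0000 Bond=0.0000
V0=0.2634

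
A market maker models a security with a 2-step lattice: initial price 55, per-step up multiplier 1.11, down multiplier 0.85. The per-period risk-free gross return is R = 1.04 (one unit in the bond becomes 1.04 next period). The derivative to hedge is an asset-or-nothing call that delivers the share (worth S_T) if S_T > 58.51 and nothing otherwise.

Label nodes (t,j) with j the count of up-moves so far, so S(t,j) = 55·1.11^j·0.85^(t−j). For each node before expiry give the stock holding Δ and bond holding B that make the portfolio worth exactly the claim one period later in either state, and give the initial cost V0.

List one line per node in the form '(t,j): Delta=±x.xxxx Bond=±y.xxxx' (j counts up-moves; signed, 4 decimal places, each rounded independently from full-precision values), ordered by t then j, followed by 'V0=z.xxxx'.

Risk-neutral probability p* = (R−d)/(u−d) = (1.04−0.85)/(1.11−0.85) = 0.7308.
Payoff layer (t=2): V(2,0)=0.0000, V(2,1)=0.0000, V(2,2)=67.7655
  t=1,j=0: stock 46.7500 → up 51.8925 (V=0.0000), down 39.7375 (V=0.0000). Price 0.0000; hedge Δ=0.0000, bond B=0.0000.
  t=1,j=1: stock 61.0500 → up 67.7655 (V=67.7655), down 51.8925 (V=0.0000). Price 47.6163; hedge Δ=4.2692, bond B=-213.0202.
  t=0,j=0: stock 55.0000 → up 61.0500 (V=47.6163), down 46.7500 (V=0.0000). Price 33.4582; hedge Δ=3.3298, bond B=-149.6814.
Root portfolio cost Δ·55+B reproduces V0=33.4582.

(0,0): Delta=3.3298 Bond=-149.6814
(1,0): Delta=0.0000 Bond=0.0000
(1,1): Delta=4.2692 Bond=-213.0202
V0=33.4582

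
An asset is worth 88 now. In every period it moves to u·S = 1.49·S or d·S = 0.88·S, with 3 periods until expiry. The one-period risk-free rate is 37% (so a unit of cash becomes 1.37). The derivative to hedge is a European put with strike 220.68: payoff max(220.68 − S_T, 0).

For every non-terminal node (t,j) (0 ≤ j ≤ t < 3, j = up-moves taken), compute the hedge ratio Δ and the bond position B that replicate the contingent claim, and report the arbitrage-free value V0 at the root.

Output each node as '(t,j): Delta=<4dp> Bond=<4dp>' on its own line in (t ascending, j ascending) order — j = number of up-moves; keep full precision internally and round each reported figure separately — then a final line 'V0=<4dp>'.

No-arbitrage ⇒ martingale measure with p* = (R−d)/(u−d) = 0.8033.
Terminal values V(3,·): V(3,0)=160.7105, V(3,1)=119.1407, V(3,2)=48.7555, V(3,3)=0.0000
Node (2,0) S=68.1472: V=(p*·119.1407+(1−p*)·160.7105)/1.37=92.9331; Δ=(119.1407−160.7105)/(101.5393−59.9695)=-1.0000; B=V−Δ·S=161.0803
Node (2,1) S=115.3856: V=(p*·48.7555+(1−p*)·119.1407)/1.37=45.6947; Δ=(48.7555−119.1407)/(171.9245−101.5393)=-1.0000; B=V−Δ·S=161.0803
Node (2,2) S=195.3688: V=(p*·0.0000+(1−p*)·48.7555)/1.37=7.0009; Δ=(0.0000−48.7555)/(291.0995−171.9245)=-0.4091; B=V−Δ·S=86.9279
Node (1,0) S=77.4400: V=(p*·45.6947+(1−p*)·92.9331)/1.37=40.1369; Δ=(45.6947−92.9331)/(115.3856−68.1472)=-1.0000; B=V−Δ·S=117.5769
Node (1,1) S=131.1200: V=(p*·7.0009+(1−p*)·45.6947)/1.37=10.6663; Δ=(7.0009−45.6947)/(195.3688−115.3856)=-0.4838; B=V−Δ·S=74.0987
Node (0,0) S=88.0000: V=(p*·10.6663+(1−p*)·40.1369)/1.37=12.0173; Δ=(10.6663−40.1369)/(131.1200−77.4400)=-0.5490; B=V−Δ·S=60.3298
Self-financing check: at every node Δ·S+B equals the discounted successor values.

(0,0): Delta=-0.5490 Bond=60.3298
(1,0): Delta=-1.0000 Bond=117.5769
(1,1): Delta=-0.4838 Bond=74.0987
(2,0): Delta=-1.0000 Bond=161.0803
(2,1): Delta=-1.0000 Bond=161.0803
(2,2): Delta=-0.4091 Bond=86.9279
V0=12.0173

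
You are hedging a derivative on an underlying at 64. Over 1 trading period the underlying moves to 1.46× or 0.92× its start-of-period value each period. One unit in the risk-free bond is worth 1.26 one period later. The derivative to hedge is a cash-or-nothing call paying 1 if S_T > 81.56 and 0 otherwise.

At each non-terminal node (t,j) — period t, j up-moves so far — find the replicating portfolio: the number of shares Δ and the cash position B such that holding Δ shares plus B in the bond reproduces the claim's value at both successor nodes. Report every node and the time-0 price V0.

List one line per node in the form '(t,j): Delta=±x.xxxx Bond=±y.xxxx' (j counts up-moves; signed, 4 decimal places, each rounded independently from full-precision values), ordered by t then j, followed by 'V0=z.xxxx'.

(0,0): Delta=0.0289 Bond=-1.3521
V0=0.4997

No-arbitrage ⇒ martingale measure with p* = (R−d)/(u−d) = 0.6296.
Terminal payoffs: V(1,0)=0.0000, V(1,1)=1.0000
Node (0,0) S=64.0000: V=(p*·1.0000+(1−p*)·0.0000)/1.26=0.4997; Δ=(1.0000−0.0000)/(93.4400−58.8800)=0.0289; B=V−Δ·S=-1.3521
Each (Δ,B) replicates both successor values, so the strategy is self-financing and V0 is arbitrage-free.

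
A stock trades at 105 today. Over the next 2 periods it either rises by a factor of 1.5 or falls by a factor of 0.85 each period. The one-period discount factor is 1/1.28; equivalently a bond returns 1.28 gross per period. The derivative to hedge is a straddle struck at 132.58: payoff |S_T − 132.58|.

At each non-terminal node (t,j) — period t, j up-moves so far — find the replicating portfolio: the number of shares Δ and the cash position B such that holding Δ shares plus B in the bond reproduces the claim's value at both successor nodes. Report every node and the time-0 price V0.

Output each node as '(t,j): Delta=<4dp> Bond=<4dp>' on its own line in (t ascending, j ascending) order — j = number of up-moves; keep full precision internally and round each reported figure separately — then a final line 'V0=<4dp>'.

Under the risk-neutral measure, an up-move has probability p* = (R−d)/(u−d) = 0.6615 and values discount at R = 1.28.
Terminal values V(2,·): V(2,0)=56.7175, V(2,1)=1.2950, V(2,2)=103.6700
  t=1,j=0: stock 89.2500 → up 133.8750 (V=1.2950), down 75.8625 (V=56.7175). Price 15.6667; hedge Δ=-0.9554, bond B=100.9321.
  t=1,j=1: stock 157.5000 → up 236.2500 (V=103.6700), down 133.8750 (V=1.2950). Price 53.9219; hedge Δ=1.0000, bond B=-103.5781.
  t=0,j=0: stock 105.0000 → up 157.5000 (V=53.9219), down 89.2500 (V=15.6667). Price 32.0109; hedge Δ=0.5605, bond B=-26.8432.
Each (Δ,B) replicates both successor values, so the strategy is self-financing and V0 is arbitrage-free.

(0,0): Delta=0.5605 Bond=-26.8432
(1,0): Delta=-0.9554 Bond=100.9321
(1,1): Delta=1.0000 Bond=-103.5781
V0=32.0109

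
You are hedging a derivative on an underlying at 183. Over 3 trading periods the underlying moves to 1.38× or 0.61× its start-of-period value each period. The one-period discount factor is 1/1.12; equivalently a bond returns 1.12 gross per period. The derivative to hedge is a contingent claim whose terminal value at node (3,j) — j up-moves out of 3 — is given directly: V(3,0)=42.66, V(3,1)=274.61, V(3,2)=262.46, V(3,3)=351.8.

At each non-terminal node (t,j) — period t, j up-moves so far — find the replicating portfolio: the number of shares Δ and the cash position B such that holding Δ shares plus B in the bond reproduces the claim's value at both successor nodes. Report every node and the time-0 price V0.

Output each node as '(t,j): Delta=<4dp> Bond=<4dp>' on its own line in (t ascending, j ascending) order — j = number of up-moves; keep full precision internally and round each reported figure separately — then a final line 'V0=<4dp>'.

Risk-neutral probability p* = (R−d)/(u−d) = (1.12−0.61)/(1.38−0.61) = 0.6623.
At expiry t=3: V(3,0)=42.6600, V(3,1)=274.6100, V(3,2)=262.4600, V(3,3)=351.8000
(2,0): S=68.0943. Δ = (V_up−V_dn)/(S_up−S_dn) = (274.6100−42.6600)/(93.9701−41.5375) = 4.4238. V = [p*·274.6100 + (1−p*)·42.6600]/1.12 = 175.2582. B = V − Δ·S = -125.9755.
(2,1): S=154.0494. Δ = (V_up−V_dn)/(S_up−S_dn) = (262.4600−274.6100)/(212.5882−93.9701) = -0.1024. V = [p*·262.4600 + (1−p*)·274.6100]/1.12 = 238.0023. B = V − Δ·S = 253.7815.
(2,2): S=348.5052. Δ = (V_up−V_dn)/(S_up−S_dn) = (351.8000−262.4600)/(480.9372−212.5882) = 0.3329. V = [p*·351.8000 + (1−p*)·262.4600]/1.12 = 287.1725. B = V − Δ·S = 171.1466.
(1,0): S=111.6300. Δ = (V_up−V_dn)/(S_up−S_dn) = (238.0023−175.2582)/(154.0494−68.0943) = 0.7300. V = [p*·238.0023 + (1−p*)·175.2582]/1.12 = 193.5857. B = V − Δ·S = 112.0999.
(1,1): S=252.5400. Δ = (V_up−V_dn)/(S_up−S_dn) = (287.1725−238.0023)/(348.5052−154.0494) = 0.2529. V = [p*·287.1725 + (1−p*)·238.0023]/1.12 = 241.5800. B = V − Δ·S = 177.7226.
(0,0): S=183.0000. Δ = (V_up−V_dn)/(S_up−S_dn) = (241.5800−193.5857)/(252.5400−111.6300) = 0.3406. V = [p*·241.5800 + (1−p*)·193.5857]/1.12 = 201.2269. B = V − Δ·S = 138.8967.
Root portfolio cost Δ·183+B reproduces V0=201.2269.

(0,0): Delta=0.3406 Bond=138.8967
(1,0): Delta=0.7300 Bond=112.0999
(1,1): Delta=0.2529 Bond=177.7226
(2,0): Delta=4.4238 Bond=-125.9755
(2,1): Delta=-0.1024 Bond=253.7815
(2,2): Delta=0.3329 Bond=171.1466
V0=201.2269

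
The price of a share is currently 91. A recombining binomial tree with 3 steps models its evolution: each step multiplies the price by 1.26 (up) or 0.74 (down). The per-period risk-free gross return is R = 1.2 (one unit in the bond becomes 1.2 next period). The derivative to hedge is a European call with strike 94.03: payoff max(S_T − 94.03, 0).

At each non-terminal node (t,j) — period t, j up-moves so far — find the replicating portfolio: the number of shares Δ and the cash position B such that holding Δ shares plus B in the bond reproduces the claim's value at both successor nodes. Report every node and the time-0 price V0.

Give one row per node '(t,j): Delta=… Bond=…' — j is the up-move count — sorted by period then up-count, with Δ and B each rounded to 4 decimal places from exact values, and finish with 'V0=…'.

(0,0): Delta=0.9013 Bond=-44.7478
(1,0): Delta=0.2711 Bond=-11.2591
(1,1): Delta=0.9496 Bond=-59.2327
(2,0): Delta=0.0000 Bond=0.0000
(2,1): Delta=0.2919 Bond=-15.2732
(2,2): Delta=1.0000 Bond=-78.3583
V0=37.2741

Under the risk-neutral measure, an up-move has probability p* = (R−d)/(u−d) = 0.8846 and values discount at R = 1.2.
Payoff layer (t=3): V(3,0)=0.0000, V(3,1)=0.0000, V(3,2)=12.8790, V(3,3)=88.0042
(2,0): S=49.8316. Δ = (V_up−V_dn)/(S_up−S_dn) = (0.0000−0.0000)/(62.7878−36.8754) = 0.0000. V = [p*·0.0000 + (1−p*)·0.0000]/1.2 = 0.0000. B = V − Δ·S = 0.0000.
(2,1): S=84.8484. Δ = (V_up−V_dn)/(S_up−S_dn) = (12.8790−0.0000)/(106.9090−62.7878) = 0.2919. V = [p*·12.8790 + (1−p*)·0.0000]/1.2 = 9.4941. B = V − Δ·S = -15.2732.
(2,2): S=144.4716. Δ = (V_up−V_dn)/(S_up−S_dn) = (88.0042−12.8790)/(182.0342−106.9090) = 1.0000. V = [p*·88.0042 + (1−p*)·12.8790]/1.2 = 66.1133. B = V − Δ·S = -78.3583.
(1,0): S=67.3400. Δ = (V_up−V_dn)/(S_up−S_dn) = (9.4941−0.0000)/(84.8484−49.8316) = 0.2711. V = [p*·9.4941 + (1−p*)·0.0000]/1.2 = 6.9989. B = V − Δ·S = -11.2591.
(1,1): S=114.6600. Δ = (V_up−V_dn)/(S_up−S_dn) = (66.1133−9.4941)/(144.4716−84.8484) = 0.9496. V = [p*·66.1133 + (1−p*)·9.4941]/1.2 = 49.6502. B = V − Δ·S = -59.2327.
(0,0): S=91.0000. Δ = (V_up−V_dn)/(S_up−S_dn) = (49.6502−6.9989)/(114.6600−67.3400) = 0.9013. V = [p*·49.6502 + (1−p*)·6.9989]/1.2 = 37.2741. B = V − Δ·S = -44.7478.
Each (Δ,B) replicates both successor values, so the strategy is self-financing and V0 is arbitrage-free.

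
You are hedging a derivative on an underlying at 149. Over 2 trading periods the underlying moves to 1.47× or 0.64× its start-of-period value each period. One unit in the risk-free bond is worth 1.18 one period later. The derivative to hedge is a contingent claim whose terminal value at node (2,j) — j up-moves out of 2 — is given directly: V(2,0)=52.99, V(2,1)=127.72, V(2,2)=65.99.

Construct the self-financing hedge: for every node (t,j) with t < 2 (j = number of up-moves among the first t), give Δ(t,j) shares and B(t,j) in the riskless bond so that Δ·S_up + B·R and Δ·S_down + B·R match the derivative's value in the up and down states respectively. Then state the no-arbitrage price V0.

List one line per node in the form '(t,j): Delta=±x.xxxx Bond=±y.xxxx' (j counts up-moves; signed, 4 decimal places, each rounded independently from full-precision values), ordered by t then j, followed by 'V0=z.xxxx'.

Since d<R<u, set p* = (R−d)/(u−d) = 0.6506; price each node as the discounted p*-expectation of its children.
Payoff layer (t=2): V(2,0)=52.9900, V(2,1)=127.7200, V(2,2)=65.9900
  t=1,j=0: stock 95.3600 → up 140.1792 (V=127.7200), down 61.0304 (V=52.9900). Price 86.1098; hedge Δ=0.9442, bond B=-3.9264.
  t=1,j=1: stock 219.0300 → up 321.9741 (V=65.9900), down 140.1792 (V=127.7200). Price 74.2020; hedge Δ=-0.3396, bond B=148.5755.
  t=0,j=0: stock 149.0000 → up 219.0300 (V=74.2020), down 95.3600 (V=86.1098). Price 66.4089; hedge Δ=-0.0963, bond B=80.7557.
Check: Δ(0,0)·S0 + B(0,0) = 66.4089 = V0.

(0,0): Delta=-0.0963 Bond=80.7557
(1,0): Delta=0.9442 Bond=-3.9264
(1,1): Delta=-0.3396 Bond=148.5755
V0=66.4089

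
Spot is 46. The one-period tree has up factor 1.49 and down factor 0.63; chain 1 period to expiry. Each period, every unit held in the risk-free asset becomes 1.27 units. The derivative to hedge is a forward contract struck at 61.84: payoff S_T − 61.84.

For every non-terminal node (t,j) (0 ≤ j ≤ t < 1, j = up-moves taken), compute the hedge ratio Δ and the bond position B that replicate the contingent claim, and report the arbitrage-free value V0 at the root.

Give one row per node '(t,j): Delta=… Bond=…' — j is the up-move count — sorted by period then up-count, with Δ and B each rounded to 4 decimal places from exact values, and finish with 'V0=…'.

The replicating-portfolio and risk-neutral prices coincide; use p* = (1.27−0.63)/(1.49−0.63) = 0.7442 for the latter.
Payoff layer (t=1): V(1,0)=-32.8600, V(1,1)=6.7000
  t=0,j=0: stock 46.0000 → up 68.5400 (V=6.7000), down 28.9800 (V=-32.8600). Price -2.6929; hedge Δ=1.0000, bond B=-48.6929.
The time-0 hedge costs -2.6929, which is the no-arbitrage price.

(0,0): Delta=1.0000 Bond=-48.6929
V0=-2.6929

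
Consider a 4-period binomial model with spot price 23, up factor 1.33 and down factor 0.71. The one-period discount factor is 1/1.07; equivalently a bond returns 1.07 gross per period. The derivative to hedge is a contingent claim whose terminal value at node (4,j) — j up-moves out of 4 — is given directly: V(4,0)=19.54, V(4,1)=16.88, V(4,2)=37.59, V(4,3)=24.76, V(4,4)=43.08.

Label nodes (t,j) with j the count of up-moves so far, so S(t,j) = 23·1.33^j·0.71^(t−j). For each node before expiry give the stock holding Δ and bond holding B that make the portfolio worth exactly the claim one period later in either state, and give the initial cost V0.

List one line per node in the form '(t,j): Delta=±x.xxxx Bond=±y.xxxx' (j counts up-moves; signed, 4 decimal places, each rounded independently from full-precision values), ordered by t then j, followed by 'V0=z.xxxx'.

(0,0): Delta=0.2457 Bond=17.1556
(1,0): Delta=0.4566 Bond=14.9135
(1,1): Delta=0.1644 Bond=20.8430
(2,0): Delta=1.4184 Bond=4.8058
(2,1): Delta=0.0857 Bond=24.0114
(2,2): Delta=0.1948 Bond=21.0674
(3,0): Delta=-0.5212 Bond=21.1085
(3,1): Delta=2.1662 Bond=-6.3891
(3,2): Delta=-0.7164 Bond=48.8621
(3,3): Delta=0.5461 Bond=3.5333
V0=22.8071

Risk-neutral probability p* = (R−d)/(u−d) = (1.07−0.71)/(1.33−0.71) = 0.5806.
At expiry t=4: V(4,0)=19.5400, V(4,1)=16.8800, V(4,2)=37.5900, V(4,3)=24.7600, V(4,4)=43.0800
  t=3,j=0: stock 8.2320 → up 10.9485 (V=16.8800), down 5.8447 (V=19.5400). Price 16.8182; hedge Δ=-0.5212, bond B=21.1085.
  t=3,j=1: stock 15.4204 → up 20.5092 (V=37.5900), down 10.9485 (V=16.8800). Price 27.0142; hedge Δ=2.1662, bond B=-6.3891.
  t=3,j=2: stock 28.8861 → up 38.4186 (V=24.7600), down 20.5092 (V=37.5900). Price 28.1685; hedge Δ=-0.7164, bond B=48.8621.
  t=3,j=3: stock 54.1107 → up 71.9672 (V=43.0800), down 38.4186 (V=24.7600). Price 33.0817; hedge Δ=0.5461, bond B=3.5333.
  t=2,j=0: stock 11.5943 → up 15.4204 (V=27.0142), down 8.2320 (V=16.8182). Price 21.2509; hedge Δ=1.4184, bond B=4.8058.
  t=2,j=1: stock 21.7189 → up 28.8861 (V=28.1685), down 15.4204 (V=27.0142). Price 25.8733; hedge Δ=0.0857, bond B=24.0114.
  t=2,j=2: stock 40.6847 → up 54.1107 (V=33.0817), down 28.8861 (V=28.1685). Price 28.9919; hedge Δ=0.1948, bond B=21.0674.
  t=1,j=0: stock 16.3300 → up 21.7189 (V=25.8733), down 11.5943 (V=21.2509). Price 22.3690; hedge Δ=0.4566, bond B=14.9135.
  t=1,j=1: stock 30.5900 → up 40.6847 (V=28.9919), down 21.7189 (V=25.8733). Price 25.8730; hedge Δ=0.1644, bond B=20.8430.
  t=0,j=0: stock 23.0000 → up 30.5900 (V=25.8730), down 16.3300 (V=22.3690). Price 22.8071; hedge Δ=0.2457, bond B=17.1556.
Each (Δ,B) replicates both successor values, so the strategy is self-financing and V0 is arbitrage-free.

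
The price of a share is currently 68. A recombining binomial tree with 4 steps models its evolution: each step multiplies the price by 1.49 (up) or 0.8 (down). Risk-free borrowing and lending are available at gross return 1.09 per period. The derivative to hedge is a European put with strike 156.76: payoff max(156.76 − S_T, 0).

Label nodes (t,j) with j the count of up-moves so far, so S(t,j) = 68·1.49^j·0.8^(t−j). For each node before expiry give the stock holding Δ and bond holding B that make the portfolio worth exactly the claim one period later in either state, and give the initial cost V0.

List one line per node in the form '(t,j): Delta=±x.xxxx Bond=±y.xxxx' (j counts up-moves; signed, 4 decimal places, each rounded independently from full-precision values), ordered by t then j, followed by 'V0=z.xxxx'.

(0,0): Delta=-0.6931 Bond=96.9559
(1,0): Delta=-0.9081 Bond=117.3797
(1,1): Delta=-0.5339 Bond=89.5472
(2,0): Delta=-1.0000 Bond=131.9418
(2,1): Delta=-0.8401 Bond=122.4295
(2,2): Delta=-0.3071 Bond=63.3676
(3,0): Delta=-1.0000 Bond=143.8165
(3,1): Delta=-1.0000 Bond=143.8165
(3,2): Delta=-0.7217 Bond=119.1470
(3,3): Delta=0.0000 Bond=0.0000
V0=49.8248

The replicating-portfolio and risk-neutral prices coincide; use p* = (1.09−0.8)/(1.49−0.8) = 0.4203 for the latter.
At expiry t=4: V(4,0)=128.9072, V(4,1)=104.8842, V(4,2)=60.1412, V(4,3)=0.0000, V(4,4)=0.0000
Node (3,0) S=34.8160: V=(p*·104.8842+(1−p*)·128.9072)/1.09=109.0005; Δ=(104.8842−128.9072)/(51.8758−27.8528)=-1.0000; B=V−Δ·S=143.8165
Node (3,1) S=64.8448: V=(p*·60.1412+(1−p*)·104.8842)/1.09=78.9717; Δ=(60.1412−104.8842)/(96.6188−51.8758)=-1.0000; B=V−Δ·S=143.8165
Node (3,2) S=120.7734: V=(p*·0.0000+(1−p*)·60.1412)/1.09=31.9858; Δ=(0.0000−60.1412)/(179.9524−96.6188)=-0.7217; B=V−Δ·S=119.1470
Node (3,3) S=224.9405: V=(p*·0.0000+(1−p*)·0.0000)/1.09=0.0000; Δ=(0.0000−0.0000)/(335.1614−179.9524)=0.0000; B=V−Δ·S=0.0000
Node (2,0) S=43.5200: V=(p*·78.9717+(1−p*)·109.0005)/1.09=88.4218; Δ=(78.9717−109.0005)/(64.8448−34.8160)=-1.0000; B=V−Δ·S=131.9418
Node (2,1) S=81.0560: V=(p*·31.9858+(1−p*)·78.9717)/1.09=54.3339; Δ=(31.9858−78.9717)/(120.7734−64.8448)=-0.8401; B=V−Δ·S=122.4295
Node (2,2) S=150.9668: V=(p*·0.0000+(1−p*)·31.9858)/1.09=17.0114; Δ=(0.0000−31.9858)/(224.9405−120.7734)=-0.3071; B=V−Δ·S=63.3676
Node (1,0) S=54.4000: V=(p*·54.3339+(1−p*)·88.4218)/1.09=67.9771; Δ=(54.3339−88.4218)/(81.0560−43.5200)=-0.9081; B=V−Δ·S=117.3797
Node (1,1) S=101.3200: V=(p*·17.0114+(1−p*)·54.3339)/1.09=35.4566; Δ=(17.0114−54.3339)/(150.9668−81.0560)=-0.5339; B=V−Δ·S=89.5472
Node (0,0) S=68.0000: V=(p*·35.4566+(1−p*)·67.9771)/1.09=49.8248; Δ=(35.4566−67.9771)/(101.3200−54.4000)=-0.6931; B=V−Δ·S=96.9559
The time-0 hedge costs 49.8248, which is the no-arbitrage price.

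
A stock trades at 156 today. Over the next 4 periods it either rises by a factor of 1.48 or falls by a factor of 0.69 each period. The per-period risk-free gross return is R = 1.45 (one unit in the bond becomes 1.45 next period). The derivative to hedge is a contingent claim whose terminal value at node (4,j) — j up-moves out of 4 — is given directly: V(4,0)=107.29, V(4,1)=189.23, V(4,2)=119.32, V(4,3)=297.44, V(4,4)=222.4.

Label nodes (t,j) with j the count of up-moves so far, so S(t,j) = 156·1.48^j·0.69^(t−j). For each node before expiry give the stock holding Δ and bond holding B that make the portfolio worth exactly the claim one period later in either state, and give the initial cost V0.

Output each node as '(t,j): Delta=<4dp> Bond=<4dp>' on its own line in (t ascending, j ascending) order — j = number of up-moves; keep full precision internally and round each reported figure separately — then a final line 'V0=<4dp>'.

(0,0): Delta=-0.1286 Bond=72.4805
(1,0): Delta=0.8941 Bond=-4.9901
(1,1): Delta=-0.1474 Bond=109.4423
(2,0): Delta=-0.7539 Bond=115.1688
(2,1): Delta=0.9245 Bond=-12.0674
(2,2): Delta=-0.1672 Bond=165.4319
(3,0): Delta=2.0239 Bond=24.6360
(3,1): Delta=-0.8051 Bond=172.6142
(3,2): Delta=0.9563 Bond=-25.0022
(3,3): Delta=-0.1878 Bond=250.3319
V0=52.4184

No-arbitrage ⇒ martingale measure with p* = (R−d)/(u−d) = 0.9620.
At expiry t=4: V(4,0)=107.2900, V(4,1)=189.2300, V(4,2)=119.3200, V(4,3)=297.4400, V(4,4)=222.4000
Node (3,0) S=51.2474: V=(p*·189.2300+(1−p*)·107.2900)/1.45=128.3575; Δ=(189.2300−107.2900)/(75.8462−35.3607)=2.0239; B=V−Δ·S=24.6360
Node (3,1) S=109.9220: V=(p*·119.3200+(1−p*)·189.2300)/1.45=84.1206; Δ=(119.3200−189.2300)/(162.6845−75.8462)=-0.8051; B=V−Δ·S=172.6142
Node (3,2) S=235.7747: V=(p*·297.4400+(1−p*)·119.3200)/1.45=200.4662; Δ=(297.4400−119.3200)/(348.9465−162.6845)=0.9563; B=V−Δ·S=-25.0022
Node (3,3) S=505.7196: V=(p*·222.4000+(1−p*)·297.4400)/1.45=155.3446; Δ=(222.4000−297.4400)/(748.4649−348.9465)=-0.1878; B=V−Δ·S=250.3319
Node (2,0) S=74.2716: V=(p*·84.1206+(1−p*)·128.3575)/1.45=59.1727; Δ=(84.1206−128.3575)/(109.9220−51.2474)=-0.7539; B=V−Δ·S=115.1688
Node (2,1) S=159.3072: V=(p*·200.4662+(1−p*)·84.1206)/1.45=135.2055; Δ=(200.4662−84.1206)/(235.7747−109.9220)=0.9245; B=V−Δ·S=-12.0674
Node (2,2) S=341.7024: V=(p*·155.3446+(1−p*)·200.4662)/1.45=108.3159; Δ=(155.3446−200.4662)/(505.7196−235.7747)=-0.1672; B=V−Δ·S=165.4319
Node (1,0) S=107.6400: V=(p*·135.2055+(1−p*)·59.1727)/1.45=91.2539; Δ=(135.2055−59.1727)/(159.3072−74.2716)=0.8941; B=V−Δ·S=-4.9901
Node (1,1) S=230.8800: V=(p*·108.3159+(1−p*)·135.2055)/1.45=75.4048; Δ=(108.3159−135.2055)/(341.7024−159.3072)=-0.1474; B=V−Δ·S=109.4423
Node (0,0) S=156.0000: V=(p*·75.4048+(1−p*)·91.2539)/1.45=52.4184; Δ=(75.4048−91.2539)/(230.8800−107.6400)=-0.1286; B=V−Δ·S=72.4805
The time-0 hedge costs 52.4184, which is the no-arbitrage price.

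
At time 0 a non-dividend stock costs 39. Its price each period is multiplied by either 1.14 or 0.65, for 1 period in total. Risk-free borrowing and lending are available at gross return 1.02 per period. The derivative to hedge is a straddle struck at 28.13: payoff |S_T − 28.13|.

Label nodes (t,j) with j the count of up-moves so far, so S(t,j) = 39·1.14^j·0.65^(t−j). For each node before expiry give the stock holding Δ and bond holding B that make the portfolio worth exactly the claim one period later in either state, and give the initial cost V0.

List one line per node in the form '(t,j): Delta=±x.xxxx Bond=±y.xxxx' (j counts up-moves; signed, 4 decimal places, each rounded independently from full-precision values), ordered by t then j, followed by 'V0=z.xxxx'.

Under the risk-neutral measure, an up-move has probability p* = (R−d)/(u−d) = 0.7551 and values discount at R = 1.02.
Terminal values V(1,·): V(1,0)=2.7800, V(1,1)=16.3300
Node (0,0) S=39.0000: V=(p*·16.3300+(1−p*)·2.7800)/1.02=12.7565; Δ=(16.3300−2.7800)/(44.4600−25.3500)=0.7091; B=V−Δ·S=-14.8966
The time-0 hedge costs 12.7565, which is the no-arbitrage price.

(0,0): Delta=0.7091 Bond=-14.8966
V0=12.7565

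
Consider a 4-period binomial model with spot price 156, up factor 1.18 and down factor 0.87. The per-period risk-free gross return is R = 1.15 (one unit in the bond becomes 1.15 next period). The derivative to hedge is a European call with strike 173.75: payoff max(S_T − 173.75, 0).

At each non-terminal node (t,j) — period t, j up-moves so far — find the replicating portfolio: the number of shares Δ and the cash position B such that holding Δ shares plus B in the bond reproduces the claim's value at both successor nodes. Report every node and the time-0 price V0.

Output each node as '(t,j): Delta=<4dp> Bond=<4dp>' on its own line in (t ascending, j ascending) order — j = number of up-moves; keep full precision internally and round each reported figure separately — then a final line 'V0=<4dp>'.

(0,0): Delta=0.9546 Bond=-91.9164
(1,0): Delta=0.7220 Bond=-74.1302
(1,1): Delta=0.9730 Bond=-109.0868
(2,0): Delta=0.0000 Bond=0.0000
(2,1): Delta=0.7790 Bond=-94.3836
(2,2): Delta=0.9883 Bond=-128.7783
(3,0): Delta=0.0000 Bond=0.0000
(3,1): Delta=0.0000 Bond=0.0000
(3,2): Delta=0.8406 Bond=-120.1706
(3,3): Delta=1.0000 Bond=-151.0870
V0=57.0053

No-arbitrage ⇒ martingale measure with p* = (R−d)/(u−d) = 0.9032.
Terminal values V(4,·): V(4,0)=0.0000, V(4,1)=0.0000, V(4,2)=0.0000, V(4,3)=49.2423, V(4,4)=128.6993
Node (3,0) S=102.7265: V=(p*·0.0000+(1−p*)·0.0000)/1.15=0.0000; Δ=(0.0000−0.0000)/(121.2172−89.3720)=0.0000; B=V−Δ·S=0.0000
Node (3,1) S=139.3302: V=(p*·0.0000+(1−p*)·0.0000)/1.15=0.0000; Δ=(0.0000−0.0000)/(164.4096−121.2172)=0.0000; B=V−Δ·S=0.0000
Node (3,2) S=188.9765: V=(p*·49.2423+(1−p*)·0.0000)/1.15=38.6756; Δ=(49.2423−0.0000)/(222.9923−164.4096)=0.8406; B=V−Δ·S=-120.1706
Node (3,3) S=256.3130: V=(p*·128.6993+(1−p*)·49.2423)/1.15=105.2260; Δ=(128.6993−49.2423)/(302.4493−222.9923)=1.0000; B=V−Δ·S=-151.0870
Node (2,0) S=118.0764: V=(p*·0.0000+(1−p*)·0.0000)/1.15=0.0000; Δ=(0.0000−0.0000)/(139.3302−102.7265)=0.0000; B=V−Δ·S=0.0000
Node (2,1) S=160.1496: V=(p*·38.6756+(1−p*)·0.0000)/1.15=30.3763; Δ=(38.6756−0.0000)/(188.9765−139.3302)=0.7790; B=V−Δ·S=-94.3836
Node (2,2) S=217.2144: V=(p*·105.2260+(1−p*)·38.6756)/1.15=85.9006; Δ=(105.2260−38.6756)/(256.3130−188.9765)=0.9883; B=V−Δ·S=-128.7783
Node (1,0) S=135.7200: V=(p*·30.3763+(1−p*)·0.0000)/1.15=23.8580; Δ=(30.3763−0.0000)/(160.1496−118.0764)=0.7220; B=V−Δ·S=-74.1302
Node (1,1) S=184.0800: V=(p*·85.9006+(1−p*)·30.3763)/1.15=70.0237; Δ=(85.9006−30.3763)/(217.2144−160.1496)=0.9730; B=V−Δ·S=-109.0868
Node (0,0) S=156.0000: V=(p*·70.0237+(1−p*)·23.8580)/1.15=57.0053; Δ=(70.0237−23.8580)/(184.0800−135.7200)=0.9546; B=V−Δ·S=-91.9164
Self-financing check: at every node Δ·S+B equals the discounted successor values.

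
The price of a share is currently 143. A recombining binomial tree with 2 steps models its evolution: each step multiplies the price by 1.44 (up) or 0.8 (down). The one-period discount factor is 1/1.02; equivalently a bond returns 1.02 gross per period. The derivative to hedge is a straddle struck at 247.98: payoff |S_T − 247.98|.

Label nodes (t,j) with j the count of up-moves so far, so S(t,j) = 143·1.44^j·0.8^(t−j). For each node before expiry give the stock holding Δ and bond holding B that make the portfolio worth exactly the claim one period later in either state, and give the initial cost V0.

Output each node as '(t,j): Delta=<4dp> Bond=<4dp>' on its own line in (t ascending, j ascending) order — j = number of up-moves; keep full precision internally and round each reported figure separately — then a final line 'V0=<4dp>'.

(0,0): Delta=-0.6425 Bond=198.2524
(1,0): Delta=-1.0000 Bond=243.1176
(1,1): Delta=-0.2633 Bond=124.1353
V0=106.3776

No-arbitrage ⇒ martingale measure with p* = (R−d)/(u−d) = 0.3438.
At expiry t=2: V(2,0)=156.4600, V(2,1)=83.2440, V(2,2)=48.5448
  t=1,j=0: stock 114.4000 → up 164.7360 (V=83.2440), down 91.5200 (V=156.4600). Price 128.7176; hedge Δ=-1.0000, bond B=243.1176.
  t=1,j=1: stock 205.9200 → up 296.5248 (V=48.5448), down 164.7360 (V=83.2440). Price 69.9178; hedge Δ=-0.2633, bond B=124.1353.
  t=0,j=0: stock 143.0000 → up 205.9200 (V=69.9178), down 114.4000 (V=128.7176). Price 106.3776; hedge Δ=-0.6425, bond B=198.2524.
Self-financing check: at every node Δ·S+B equals the discounted successor values.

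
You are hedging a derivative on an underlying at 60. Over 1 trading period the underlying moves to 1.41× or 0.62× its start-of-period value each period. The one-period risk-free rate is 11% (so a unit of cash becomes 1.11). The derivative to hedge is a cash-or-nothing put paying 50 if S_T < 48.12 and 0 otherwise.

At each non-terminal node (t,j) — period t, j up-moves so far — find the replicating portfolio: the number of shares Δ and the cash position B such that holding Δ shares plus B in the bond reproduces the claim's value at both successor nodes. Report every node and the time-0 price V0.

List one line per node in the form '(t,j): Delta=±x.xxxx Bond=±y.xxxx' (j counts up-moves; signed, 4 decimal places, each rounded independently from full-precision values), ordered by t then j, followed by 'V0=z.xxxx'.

The replicating-portfolio and risk-neutral prices coincide; use p* = (1.11−0.62)/(1.41−0.62) = 0.6203 for the latter.
At expiry t=1: V(1,0)=50.0000, V(1,1)=0.0000
  t=0,j=0: stock 60.0000 → up 84.6000 (V=0.0000), down 37.2000 (V=50.0000). Price 17.1057; hedge Δ=-1.0549, bond B=80.3969.
Self-financing check: at every node Δ·S+B equals the discounted successor values.

(0,0): Delta=-1.0549 Bond=80.3969
V0=17.1057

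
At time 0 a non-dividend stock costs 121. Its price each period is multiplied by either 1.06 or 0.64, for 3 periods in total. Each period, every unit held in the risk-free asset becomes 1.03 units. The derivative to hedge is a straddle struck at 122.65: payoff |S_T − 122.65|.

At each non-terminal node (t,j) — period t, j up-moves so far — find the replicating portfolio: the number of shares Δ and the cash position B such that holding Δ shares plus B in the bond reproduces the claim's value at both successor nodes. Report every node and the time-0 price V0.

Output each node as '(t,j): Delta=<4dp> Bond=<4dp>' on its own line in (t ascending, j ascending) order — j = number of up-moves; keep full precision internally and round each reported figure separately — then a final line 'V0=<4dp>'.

The replicating-portfolio and risk-neutral prices coincide; use p* = (1.03−0.64)/(1.06−0.64) = 0.9286 for the latter.
Payoff layer (t=3): V(3,0)=90.9306, V(3,1)=70.1147, V(3,2)=35.6384, V(3,3)=21.4629
  t=2,j=0: stock 49.5616 → up 52.5353 (V=70.1147), down 31.7194 (V=90.9306). Price 69.5161; hedge Δ=-1.0000, bond B=119.0777.
  t=2,j=1: stock 82.0864 → up 87.0116 (V=35.6384), down 52.5353 (V=70.1147). Price 36.9913; hedge Δ=-1.0000, bond B=119.0777.
  t=2,j=2: stock 135.9556 → up 144.1129 (V=21.4629), down 87.0116 (V=35.6384). Price 21.8208; hedge Δ=-0.2483, bond B=55.5720.
  t=1,j=0: stock 77.4400 → up 82.0864 (V=36.9913), down 49.5616 (V=69.5161). Price 38.1694; hedge Δ=-1.0000, bond B=115.6094.
  t=1,j=1: stock 128.2600 → up 135.9556 (V=21.8208), down 82.0864 (V=36.9913). Price 22.2373; hedge Δ=-0.2816, bond B=58.3574.
  t=0,j=0: stock 121.0000 → up 128.2600 (V=22.2373), down 77.4400 (V=38.1694). Price 22.6945; hedge Δ=-0.3135, bond B=60.6280.
Self-financing check: at every node Δ·S+B equals the discounted successor values.

(0,0): Delta=-0.3135 Bond=60.6280
(1,0): Delta=-1.0000 Bond=115.6094
(1,1): Delta=-0.2816 Bond=58.3574
(2,0): Delta=-1.0000 Bond=119.0777
(2,1): Delta=-1.0000 Bond=119.0777
(2,2): Delta=-0.2483 Bond=55.5720
V0=22.6945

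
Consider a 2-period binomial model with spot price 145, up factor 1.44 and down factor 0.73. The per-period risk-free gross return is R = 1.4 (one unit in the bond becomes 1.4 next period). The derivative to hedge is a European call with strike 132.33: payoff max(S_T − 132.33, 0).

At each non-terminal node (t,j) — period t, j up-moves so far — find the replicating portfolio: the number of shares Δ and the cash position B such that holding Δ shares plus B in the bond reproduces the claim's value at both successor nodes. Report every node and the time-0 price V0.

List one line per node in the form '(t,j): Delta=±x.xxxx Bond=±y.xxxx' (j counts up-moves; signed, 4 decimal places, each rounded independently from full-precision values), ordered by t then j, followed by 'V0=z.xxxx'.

(0,0): Delta=0.9785 Bond=-64.3055
(1,0): Delta=0.2674 Bond=-14.7572
(1,1): Delta=1.0000 Bond=-94.5214
V0=77.5739

Risk-neutral probability p* = (R−d)/(u−d) = (1.4−0.73)/(1.44−0.73) = 0.9437.
Terminal values V(2,·): V(2,0)=0.0000, V(2,1)=20.0940, V(2,2)=168.3420
  t=1,j=0: stock 105.8500 → up 152.4240 (V=20.0940), down 77.2705 (V=0.0000). Price 13.5442; hedge Δ=0.2674, bond B=-14.7572.
  t=1,j=1: stock 208.8000 → up 300.6720 (V=168.3420), down 152.4240 (V=20.0940). Price 114.2786; hedge Δ=1.0000, bond B=-94.5214.
  t=0,j=0: stock 145.0000 → up 208.8000 (V=114.2786), down 105.8500 (V=13.5442). Price 77.5739; hedge Δ=0.9785, bond B=-64.3055.
Self-financing check: at every node Δ·S+B equals the discounted successor values.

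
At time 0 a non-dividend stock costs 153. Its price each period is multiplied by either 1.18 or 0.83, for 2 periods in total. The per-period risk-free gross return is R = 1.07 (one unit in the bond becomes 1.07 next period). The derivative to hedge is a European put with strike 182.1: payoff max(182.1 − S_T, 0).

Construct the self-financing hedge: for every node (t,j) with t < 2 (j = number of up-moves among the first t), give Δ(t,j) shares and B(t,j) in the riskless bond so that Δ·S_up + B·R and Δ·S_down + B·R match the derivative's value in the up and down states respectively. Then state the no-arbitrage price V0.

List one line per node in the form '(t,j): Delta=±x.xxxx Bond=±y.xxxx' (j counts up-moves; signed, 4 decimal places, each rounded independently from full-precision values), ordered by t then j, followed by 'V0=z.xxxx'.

Under the risk-neutral measure, an up-move has probability p* = (R−d)/(u−d) = 0.6857 and values discount at R = 1.07.
Payoff layer (t=2): V(2,0)=76.6983, V(2,1)=32.2518, V(2,2)=0.0000
  t=1,j=0: stock 126.9900 → up 149.8482 (V=32.2518), down 105.4017 (V=76.6983). Price 43.1969; hedge Δ=-1.0000, bond B=170.1869.
  t=1,j=1: stock 180.5400 → up 213.0372 (V=0.0000), down 149.8482 (V=32.2518). Price 9.4732; hedge Δ=-0.5104, bond B=101.6212.
  t=0,j=0: stock 153.0000 → up 180.5400 (V=9.4732), down 126.9900 (V=43.1969). Price 18.7589; hedge Δ=-0.6298, bond B=115.1125.
The time-0 hedge costs 18.7589, which is the no-arbitrage price.

(0,0): Delta=-0.6298 Bond=115.1125
(1,0): Delta=-1.0000 Bond=170.1869
(1,1): Delta=-0.5104 Bond=101.6212
V0=18.7589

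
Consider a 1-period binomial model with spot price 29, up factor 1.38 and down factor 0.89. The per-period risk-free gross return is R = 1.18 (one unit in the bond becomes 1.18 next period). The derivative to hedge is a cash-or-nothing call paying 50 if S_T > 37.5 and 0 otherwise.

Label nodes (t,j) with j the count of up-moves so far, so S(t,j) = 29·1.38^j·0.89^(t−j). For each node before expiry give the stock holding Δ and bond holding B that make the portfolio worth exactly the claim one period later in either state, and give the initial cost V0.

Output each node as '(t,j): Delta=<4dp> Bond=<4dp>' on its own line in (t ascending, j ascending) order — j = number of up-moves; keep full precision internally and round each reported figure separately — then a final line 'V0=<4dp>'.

(0,0): Delta=3.5186 Bond=-76.9630
V0=25.0778

No-arbitrage ⇒ martingale measure with p* = (R−d)/(u−d) = 0.5918.
Terminal payoffs: V(1,0)=0.0000, V(1,1)=50.0000
  t=0,j=0: stock 29.0000 → up 40.0200 (V=50.0000), down 25.8100 (V=0.0000). Price 25.0778; hedge Δ=3.5186, bond B=-76.9630.
Self-financing check: at every node Δ·S+B equals the discounted successor values.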